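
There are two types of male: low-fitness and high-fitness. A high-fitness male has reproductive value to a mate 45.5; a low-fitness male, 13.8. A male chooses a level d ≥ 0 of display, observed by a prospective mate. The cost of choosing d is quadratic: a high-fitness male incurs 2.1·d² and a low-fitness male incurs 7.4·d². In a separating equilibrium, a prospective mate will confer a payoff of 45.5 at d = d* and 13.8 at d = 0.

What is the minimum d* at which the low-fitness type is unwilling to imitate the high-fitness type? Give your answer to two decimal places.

2.07

The low-fitness type at d = 0 receives 13.8; imitating at d* yields 45.5 − 7.4·d*².
Indifference: 13.8 = 45.5 − 7.4·d*², so d*² = (45.5 − 13.8) / 7.4 ≈ 4.2838.
d* = √4.2838 ≈ 2.07.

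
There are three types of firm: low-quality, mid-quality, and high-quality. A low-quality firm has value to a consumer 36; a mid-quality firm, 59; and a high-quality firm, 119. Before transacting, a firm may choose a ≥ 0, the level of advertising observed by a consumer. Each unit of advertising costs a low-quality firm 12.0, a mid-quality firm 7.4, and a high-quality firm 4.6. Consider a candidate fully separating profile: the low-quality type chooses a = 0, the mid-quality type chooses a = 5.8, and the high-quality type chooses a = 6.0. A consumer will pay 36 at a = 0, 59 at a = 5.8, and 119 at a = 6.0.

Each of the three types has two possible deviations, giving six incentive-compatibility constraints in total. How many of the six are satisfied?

3

Low-quality (own payoff 36): to a=5.8 gives 59 − 12.0×5.8 = -10.6 → no gain ✓; to a=6.0 gives 119 − 12.0×6.0 = 47 → profitable ✗.
Mid-quality (own payoff 59 − 7.4×5.8 = 16.08): to a=0 gives 36 → profitable ✗; to a=6.0 gives 119 − 7.4×6.0 = 74.6 → profitable ✗.
High-quality (own payoff 119 − 4.6×6.0 = 91.4): to a=0 gives 36 → no gain ✓; to a=5.8 gives 59 − 4.6×5.8 = 32.32 → no gain ✓.
3 of the 6 constraints hold; not an equilibrium.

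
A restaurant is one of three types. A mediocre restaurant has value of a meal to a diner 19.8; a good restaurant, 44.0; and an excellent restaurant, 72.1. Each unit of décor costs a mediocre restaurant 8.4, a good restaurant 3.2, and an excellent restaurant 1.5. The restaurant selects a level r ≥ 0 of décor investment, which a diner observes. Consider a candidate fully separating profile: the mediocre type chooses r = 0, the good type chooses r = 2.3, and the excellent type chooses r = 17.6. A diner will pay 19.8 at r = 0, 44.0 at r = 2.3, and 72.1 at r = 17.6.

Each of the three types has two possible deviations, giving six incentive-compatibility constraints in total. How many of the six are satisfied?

Good (own payoff 44.0 − 3.2×2.3 = 36.64): to r=0 gives 19.8 → no gain ✓; to r=17.6 gives 72.1 − 3.2×17.6 = 15.78 → no gain ✓.
Mediocre (own payoff 19.8): to r=2.3 gives 44.0 − 8.4×2.3 = 24.68 → profitable ✗; to r=17.6 gives 72.1 − 8.4×17.6 = -75.74 → no gain ✓.
Excellent (own payoff 72.1 − 1.5×17.6 = 45.7): to r=0 gives 19.8 → no gain ✓; to r=2.3 gives 44.0 − 1.5×2.3 = 40.55 → no gain ✓.
5 of the 6 constraints hold; not an equilibrium.

5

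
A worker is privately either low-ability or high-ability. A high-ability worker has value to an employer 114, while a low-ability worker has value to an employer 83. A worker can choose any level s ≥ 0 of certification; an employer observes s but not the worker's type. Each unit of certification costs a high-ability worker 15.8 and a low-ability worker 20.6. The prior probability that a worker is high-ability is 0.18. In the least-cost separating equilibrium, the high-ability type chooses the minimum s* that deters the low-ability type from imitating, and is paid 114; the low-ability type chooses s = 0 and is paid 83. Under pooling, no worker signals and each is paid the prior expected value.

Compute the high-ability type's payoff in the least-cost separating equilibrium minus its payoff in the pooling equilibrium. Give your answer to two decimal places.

1.64

Least-cost separating signal: s* solves 83 = 114 − 20.6·s*, so s* = (114 − 83)/20.6 ≈ 1.5049.
High-ability type's separating payoff: 114 − 15.8 × s* = 114 − 15.8 × (114 − 83)/20.6 = 114 − 489.8/20.6 ≈ 90.2233.
Pooling payoff: 0.18 × 114 + 0.82 × 83 = 88.58.
Difference: 90.2233 − 88.58 = 1.6433, i.e. 1.64 to two decimal places.
The high-ability type prefers to separate.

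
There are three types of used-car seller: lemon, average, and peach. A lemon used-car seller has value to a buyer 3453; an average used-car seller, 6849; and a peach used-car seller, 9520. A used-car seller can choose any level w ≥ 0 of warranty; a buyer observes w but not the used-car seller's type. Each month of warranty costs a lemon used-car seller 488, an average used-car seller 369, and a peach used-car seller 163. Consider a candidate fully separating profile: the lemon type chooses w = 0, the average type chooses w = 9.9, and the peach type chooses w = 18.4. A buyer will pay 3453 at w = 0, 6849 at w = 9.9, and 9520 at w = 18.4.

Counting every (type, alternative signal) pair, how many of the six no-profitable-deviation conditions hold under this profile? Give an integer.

5

Average (own payoff 6849 − 369×9.9 = 3195.9): to w=0 gives 3453 → profitable ✗; to w=18.4 gives 9520 − 369×18.4 = 2730.4 → no gain ✓.
Lemon (own payoff 3453): to w=9.9 gives 6849 − 488×9.9 = 2017.8 → no gain ✓; to w=18.4 gives 9520 − 488×18.4 = 540.8 → no gain ✓.
Peach (own payoff 9520 − 163×18.4 = 6520.8): to w=0 gives 3453 → no gain ✓; to w=9.9 gives 6849 − 163×9.9 = 5235.3 → no gain ✓.
5 of the 6 constraints hold; not an equilibrium.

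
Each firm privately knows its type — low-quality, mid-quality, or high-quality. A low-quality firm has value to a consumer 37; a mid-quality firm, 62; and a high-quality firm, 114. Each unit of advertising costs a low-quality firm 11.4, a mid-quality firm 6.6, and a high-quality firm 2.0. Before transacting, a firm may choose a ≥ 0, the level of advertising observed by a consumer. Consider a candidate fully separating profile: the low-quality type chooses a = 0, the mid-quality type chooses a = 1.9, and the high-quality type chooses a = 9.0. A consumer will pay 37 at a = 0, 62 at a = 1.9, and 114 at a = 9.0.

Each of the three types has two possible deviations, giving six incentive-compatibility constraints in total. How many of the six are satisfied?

4

Low-quality (own payoff 37): to a=1.9 gives 62 − 11.4×1.9 = 40.34 → profitable ✗; to a=9.0 gives 114 − 11.4×9.0 = 11.4 → no gain ✓.
Mid-quality (own payoff 62 − 6.6×1.9 = 49.46): to a=0 gives 37 → no gain ✓; to a=9.0 gives 114 − 6.6×9.0 = 54.6 → profitable ✗.
High-quality (own payoff 114 − 2.0×9.0 = 96): to a=0 gives 37 → no gain ✓; to a=1.9 gives 62 − 2.0×1.9 = 58.2 → no gain ✓.
4 of the 6 constraints hold; not an equilibrium.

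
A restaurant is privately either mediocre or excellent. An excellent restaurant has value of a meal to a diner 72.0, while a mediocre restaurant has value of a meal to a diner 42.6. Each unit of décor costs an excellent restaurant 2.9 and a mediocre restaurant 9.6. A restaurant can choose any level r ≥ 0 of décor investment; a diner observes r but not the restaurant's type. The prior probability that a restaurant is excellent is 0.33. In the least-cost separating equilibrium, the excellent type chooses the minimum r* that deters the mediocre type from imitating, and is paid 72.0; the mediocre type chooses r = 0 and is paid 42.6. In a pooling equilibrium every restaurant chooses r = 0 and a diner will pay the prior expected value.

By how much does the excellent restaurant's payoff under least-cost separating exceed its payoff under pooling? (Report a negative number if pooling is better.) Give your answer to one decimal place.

10.8

Least-cost separating signal: r* solves 42.6 = 72.0 − 9.6·r*, so r* = (72.0 − 42.6)/9.6 = 3.0625.
Excellent type's separating payoff: 72.0 − 2.9 × r* = 72.0 − 2.9 × (72.0 − 42.6)/9.6 = 72.0 − 85.26/9.6 ≈ 63.119.
Pooling payoff: 0.33 × 72.0 + 0.67 × 42.6 = 52.302.
Difference: 63.119 − 52.302 = 10.817, i.e. 10.8 to one decimal place.
The excellent type prefers to separate.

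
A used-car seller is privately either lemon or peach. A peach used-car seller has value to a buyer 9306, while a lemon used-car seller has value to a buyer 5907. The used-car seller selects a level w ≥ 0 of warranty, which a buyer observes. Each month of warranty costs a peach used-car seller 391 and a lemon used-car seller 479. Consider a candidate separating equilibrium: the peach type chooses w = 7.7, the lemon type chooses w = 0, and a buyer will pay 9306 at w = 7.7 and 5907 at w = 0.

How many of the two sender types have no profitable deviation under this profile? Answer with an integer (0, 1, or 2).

2

Peach type: signal → 9306 − 391 × 7.7 = 6295.3; deviate to 0 → 5907. IC holds (6295.3 ≥ 5907).
Lemon type: stay at 0 → 5907; mimic → 9306 − 479 × 7.7 = 5617.7. IC holds (5907 ≥ 5617.7).
2 of 2 constraints hold, so this is a separating equilibrium.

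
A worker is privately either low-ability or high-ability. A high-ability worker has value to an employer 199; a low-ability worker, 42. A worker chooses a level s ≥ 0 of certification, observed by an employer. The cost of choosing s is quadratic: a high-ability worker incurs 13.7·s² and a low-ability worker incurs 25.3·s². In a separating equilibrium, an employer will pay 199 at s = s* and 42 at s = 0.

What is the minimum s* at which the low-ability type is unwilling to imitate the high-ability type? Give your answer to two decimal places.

The low-ability type at s = 0 receives 42; imitating at s* yields 199 − 25.3·s*².
Indifference: 42 = 199 − 25.3·s*², so s*² = (199 − 42) / 25.3 ≈ 6.2055.
s* = √6.2055 ≈ 2.49.

2.49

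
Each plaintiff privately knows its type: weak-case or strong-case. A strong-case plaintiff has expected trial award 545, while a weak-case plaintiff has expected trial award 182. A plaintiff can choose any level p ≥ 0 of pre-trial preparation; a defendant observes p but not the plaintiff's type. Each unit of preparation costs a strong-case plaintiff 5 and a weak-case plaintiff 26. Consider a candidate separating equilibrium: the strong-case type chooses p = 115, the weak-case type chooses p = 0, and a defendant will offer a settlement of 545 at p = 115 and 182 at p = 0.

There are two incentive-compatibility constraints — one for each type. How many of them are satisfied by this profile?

Strong-case type: signal → 545 − 5 × 115 = -30; deviate to 0 → 182. IC fails (-30 < 182).
Weak-case type: stay at 0 → 182; mimic → 545 − 26 × 115 = -2445. IC holds (182 ≥ -2445).
1 of 2 constraints hold, so this profile is not an equilibrium.

1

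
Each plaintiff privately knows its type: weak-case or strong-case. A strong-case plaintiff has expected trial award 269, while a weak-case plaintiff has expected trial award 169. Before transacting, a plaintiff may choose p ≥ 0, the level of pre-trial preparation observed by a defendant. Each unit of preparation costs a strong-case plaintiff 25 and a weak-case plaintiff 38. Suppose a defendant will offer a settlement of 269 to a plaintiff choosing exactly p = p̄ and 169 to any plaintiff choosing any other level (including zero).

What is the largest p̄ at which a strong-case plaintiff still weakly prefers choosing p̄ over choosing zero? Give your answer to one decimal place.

Choosing p̄ yields the strong-case type 269 − 25·p̄; choosing zero yields 169.
The strong-case type is indifferent at 269 − 25·p̄ = 169, i.e. p̄ = (269 − 169) / 25 = 4.0.
For any p̄ above 4.0 the strong-case type would rather pool at zero, so separation collapses.

4.0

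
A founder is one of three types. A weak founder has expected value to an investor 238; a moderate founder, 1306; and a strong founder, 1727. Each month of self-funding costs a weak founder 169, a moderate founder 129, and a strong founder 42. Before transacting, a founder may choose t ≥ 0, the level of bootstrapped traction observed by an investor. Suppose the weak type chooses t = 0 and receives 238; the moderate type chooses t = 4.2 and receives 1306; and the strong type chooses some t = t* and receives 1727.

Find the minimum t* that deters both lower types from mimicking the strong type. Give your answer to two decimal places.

Weak type (on-path payoff 238) won't mimic when 238 ≥ 1727 − 169·t*, i.e. t* ≥ 8.81.
Moderate type (on-path payoff 1306 − 129×4.2 = 764.2) won't mimic when 764.2 ≥ 1727 − 129·t*, i.e. t* ≥ 7.46.
Both must hold, so t* = max(8.81, 7.46) = 8.81. The weak type's constraint binds.

8.81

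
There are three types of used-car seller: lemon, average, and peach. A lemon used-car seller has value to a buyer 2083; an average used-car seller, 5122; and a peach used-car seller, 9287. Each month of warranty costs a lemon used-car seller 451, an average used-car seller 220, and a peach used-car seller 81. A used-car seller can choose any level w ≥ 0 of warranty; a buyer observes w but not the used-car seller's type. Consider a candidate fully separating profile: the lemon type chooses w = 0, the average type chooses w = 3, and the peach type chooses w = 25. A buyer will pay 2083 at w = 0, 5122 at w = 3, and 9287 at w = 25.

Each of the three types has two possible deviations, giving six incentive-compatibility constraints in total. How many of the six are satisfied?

5

Lemon (own payoff 2083): to w=3 gives 5122 − 451×3 = 3769 → profitable ✗; to w=25 gives 9287 − 451×25 = -1988 → no gain ✓.
Peach (own payoff 9287 − 81×25 = 7262): to w=0 gives 2083 → no gain ✓; to w=3 gives 5122 − 81×3 = 4879 → no gain ✓.
Average (own payoff 5122 − 220×3 = 4462): to w=0 gives 2083 → no gain ✓; to w=25 gives 9287 − 220×25 = 3787 → no gain ✓.
5 of the 6 constraints hold; not an equilibrium.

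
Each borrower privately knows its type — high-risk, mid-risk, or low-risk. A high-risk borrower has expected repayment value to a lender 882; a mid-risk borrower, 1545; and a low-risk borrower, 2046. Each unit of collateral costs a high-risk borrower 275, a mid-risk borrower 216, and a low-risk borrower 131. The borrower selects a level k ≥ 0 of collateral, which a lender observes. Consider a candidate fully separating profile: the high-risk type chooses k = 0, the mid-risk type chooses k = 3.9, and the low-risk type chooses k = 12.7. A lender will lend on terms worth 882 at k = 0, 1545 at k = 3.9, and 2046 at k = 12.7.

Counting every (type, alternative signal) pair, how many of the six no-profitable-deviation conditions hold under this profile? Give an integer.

Mid-risk (own payoff 1545 − 216×3.9 = 702.6): to k=0 gives 882 → profitable ✗; to k=12.7 gives 2046 − 216×12.7 = -697.2 → no gain ✓.
High-risk (own payoff 882): to k=3.9 gives 1545 − 275×3.9 = 472.5 → no gain ✓; to k=12.7 gives 2046 − 275×12.7 = -1446.5 → no gain ✓.
Low-risk (own payoff 2046 − 131×12.7 = 382.3): to k=0 gives 882 → profitable ✗; to k=3.9 gives 1545 − 131×3.9 = 1034.1 → profitable ✗.
3 of the 6 constraints hold; not an equilibrium.

3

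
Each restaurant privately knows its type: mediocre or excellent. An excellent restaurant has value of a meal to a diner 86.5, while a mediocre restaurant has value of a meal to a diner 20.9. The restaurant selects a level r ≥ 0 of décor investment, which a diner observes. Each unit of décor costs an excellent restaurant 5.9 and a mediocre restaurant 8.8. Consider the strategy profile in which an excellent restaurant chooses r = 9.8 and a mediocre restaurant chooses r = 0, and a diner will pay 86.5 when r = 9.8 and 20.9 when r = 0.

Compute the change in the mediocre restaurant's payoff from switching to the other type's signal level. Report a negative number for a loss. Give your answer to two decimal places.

-20.64

Playing r = 0 the mediocre restaurant receives 20.9.
Deviating to r = 9.8 brings payment 86.5 at cost 8.8 × 9.8 = 86.24, netting 0.26.
Gain from deviating: 0.26 − 20.9 = -20.64.
The gain is negative, so the mediocre type's incentive-compatibility constraint is satisfied.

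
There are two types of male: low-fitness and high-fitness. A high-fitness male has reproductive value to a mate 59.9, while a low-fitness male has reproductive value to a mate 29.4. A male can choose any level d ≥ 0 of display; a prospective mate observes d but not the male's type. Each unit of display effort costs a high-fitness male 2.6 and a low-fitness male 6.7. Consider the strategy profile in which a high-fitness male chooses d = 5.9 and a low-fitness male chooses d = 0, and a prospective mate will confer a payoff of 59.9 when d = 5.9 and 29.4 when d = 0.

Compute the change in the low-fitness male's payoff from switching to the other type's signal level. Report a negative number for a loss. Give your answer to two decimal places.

-9.03

Playing d = 0 the low-fitness male receives 29.4.
Deviating to d = 5.9 brings payment 59.9 at cost 6.7 × 5.9 = 39.53, netting 20.37.
Gain from deviating: 20.37 − 29.4 = -9.03.
The gain is negative, so the low-fitness type's incentive-compatibility constraint is satisfied.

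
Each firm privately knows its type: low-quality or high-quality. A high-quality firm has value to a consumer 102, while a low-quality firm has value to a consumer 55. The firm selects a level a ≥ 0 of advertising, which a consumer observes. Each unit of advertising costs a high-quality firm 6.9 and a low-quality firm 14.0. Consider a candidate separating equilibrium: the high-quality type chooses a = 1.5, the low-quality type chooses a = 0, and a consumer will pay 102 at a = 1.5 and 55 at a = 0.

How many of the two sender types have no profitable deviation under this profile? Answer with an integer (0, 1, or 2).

1

High-quality type: signal → 102 − 6.9 × 1.5 = 91.65; deviate to 0 → 55. IC holds (91.65 ≥ 55).
Low-quality type: stay at 0 → 55; mimic → 102 − 14.0 × 1.5 = 81. IC fails (55 < 81).
1 of 2 constraints hold, so this profile is not an equilibrium.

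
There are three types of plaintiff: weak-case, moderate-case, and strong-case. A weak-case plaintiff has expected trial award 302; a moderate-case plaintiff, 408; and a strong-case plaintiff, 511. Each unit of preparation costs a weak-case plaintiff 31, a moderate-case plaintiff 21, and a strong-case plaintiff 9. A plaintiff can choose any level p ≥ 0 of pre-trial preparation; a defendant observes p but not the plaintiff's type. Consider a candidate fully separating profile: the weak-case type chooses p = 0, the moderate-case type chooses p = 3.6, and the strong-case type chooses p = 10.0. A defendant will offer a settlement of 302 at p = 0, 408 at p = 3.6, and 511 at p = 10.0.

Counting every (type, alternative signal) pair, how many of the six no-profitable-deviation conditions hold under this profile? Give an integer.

Strong-case (own payoff 511 − 9×10.0 = 421): to p=0 gives 302 → no gain ✓; to p=3.6 gives 408 − 9×3.6 = 375.6 → no gain ✓.
Moderate-case (own payoff 408 − 21×3.6 = 332.4): to p=0 gives 302 → no gain ✓; to p=10.0 gives 511 − 21×10.0 = 301 → no gain ✓.
Weak-case (own payoff 302): to p=3.6 gives 408 − 31×3.6 = 296.4 → no gain ✓; to p=10.0 gives 511 − 31×10.0 = 201 → no gain ✓.
6 of the 6 constraints hold; this profile is a separating equilibrium.

6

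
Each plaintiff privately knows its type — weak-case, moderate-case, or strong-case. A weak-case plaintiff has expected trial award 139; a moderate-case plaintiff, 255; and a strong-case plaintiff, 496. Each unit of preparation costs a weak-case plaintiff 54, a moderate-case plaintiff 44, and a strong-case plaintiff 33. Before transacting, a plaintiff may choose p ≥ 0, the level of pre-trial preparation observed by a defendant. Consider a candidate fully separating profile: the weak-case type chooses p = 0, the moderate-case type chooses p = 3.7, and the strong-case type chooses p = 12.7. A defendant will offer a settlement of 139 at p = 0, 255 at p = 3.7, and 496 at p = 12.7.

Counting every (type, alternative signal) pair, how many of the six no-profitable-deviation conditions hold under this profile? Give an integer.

3

Moderate-case (own payoff 255 − 44×3.7 = 92.2): to p=0 gives 139 → profitable ✗; to p=12.7 gives 496 − 44×12.7 = -62.8 → no gain ✓.
Strong-case (own payoff 496 − 33×12.7 = 76.9): to p=0 gives 139 → profitable ✗; to p=3.7 gives 255 − 33×3.7 = 132.9 → profitable ✗.
Weak-case (own payoff 139): to p=3.7 gives 255 − 54×3.7 = 55.2 → no gain ✓; to p=12.7 gives 496 − 54×12.7 = -189.8 → no gain ✓.
3 of the 6 constraints hold; not an equilibrium.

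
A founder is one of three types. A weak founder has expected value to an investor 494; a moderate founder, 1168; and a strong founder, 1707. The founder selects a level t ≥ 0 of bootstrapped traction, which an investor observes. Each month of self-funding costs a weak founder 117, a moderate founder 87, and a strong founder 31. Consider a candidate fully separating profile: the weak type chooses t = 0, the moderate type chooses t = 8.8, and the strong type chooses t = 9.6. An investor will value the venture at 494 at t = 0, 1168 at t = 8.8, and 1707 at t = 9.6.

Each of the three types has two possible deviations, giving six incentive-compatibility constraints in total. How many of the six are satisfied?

Moderate (own payoff 1168 − 87×8.8 = 402.4): to t=0 gives 494 → profitable ✗; to t=9.6 gives 1707 − 87×9.6 = 871.8 → profitable ✗.
Weak (own payoff 494): to t=8.8 gives 1168 − 117×8.8 = 138.4 → no gain ✓; to t=9.6 gives 1707 − 117×9.6 = 583.8 → profitable ✗.
Strong (own payoff 1707 − 31×9.6 = 1409.4): to t=0 gives 494 → no gain ✓; to t=8.8 gives 1168 − 31×8.8 = 895.2 → no gain ✓.
3 of the 6 constraints hold; not an equilibrium.

3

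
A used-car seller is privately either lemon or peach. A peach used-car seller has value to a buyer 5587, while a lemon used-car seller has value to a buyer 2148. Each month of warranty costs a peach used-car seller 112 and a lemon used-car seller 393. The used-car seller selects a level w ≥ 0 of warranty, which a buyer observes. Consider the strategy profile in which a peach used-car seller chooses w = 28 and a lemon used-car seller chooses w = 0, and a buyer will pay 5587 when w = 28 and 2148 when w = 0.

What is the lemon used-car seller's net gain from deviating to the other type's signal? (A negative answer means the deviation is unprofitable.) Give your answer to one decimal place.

Playing w = 0 the lemon used-car seller receives 2148.
Deviating to w = 28 brings payment 5587 at cost 393 × 28 = 11004, netting -5417.
Gain from deviating: -5417 − 2148 = -7565.0.
The gain is negative, so the lemon type's incentive-compatibility constraint is satisfied.

-7565.0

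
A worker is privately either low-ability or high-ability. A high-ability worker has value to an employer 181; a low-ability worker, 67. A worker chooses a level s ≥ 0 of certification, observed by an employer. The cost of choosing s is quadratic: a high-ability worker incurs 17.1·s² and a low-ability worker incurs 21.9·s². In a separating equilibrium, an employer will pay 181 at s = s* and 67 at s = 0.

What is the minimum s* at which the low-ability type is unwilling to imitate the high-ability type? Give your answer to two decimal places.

2.28

The low-ability type at s = 0 receives 67; imitating at s* yields 181 − 21.9·s*².
Indifference: 67 = 181 − 21.9·s*², so s*² = (181 − 67) / 21.9 ≈ 5.2055.
s* = √5.2055 ≈ 2.28.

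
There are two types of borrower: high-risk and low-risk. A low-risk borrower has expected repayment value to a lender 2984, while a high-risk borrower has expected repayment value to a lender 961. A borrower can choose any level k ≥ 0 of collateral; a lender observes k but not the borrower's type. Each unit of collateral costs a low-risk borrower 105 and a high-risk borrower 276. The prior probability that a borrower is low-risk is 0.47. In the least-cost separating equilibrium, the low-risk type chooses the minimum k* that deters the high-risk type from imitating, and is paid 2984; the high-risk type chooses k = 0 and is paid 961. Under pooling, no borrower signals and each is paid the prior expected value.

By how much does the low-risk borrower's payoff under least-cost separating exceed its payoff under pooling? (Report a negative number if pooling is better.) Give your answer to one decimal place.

302.6

Least-cost separating signal: k* solves 961 = 2984 − 276·k*, so k* = (2984 − 961)/276 ≈ 7.3297.
Low-risk type's separating payoff: 2984 − 105 × k* = 2984 − 105 × (2984 − 961)/276 = 2984 − 212415/276 ≈ 2214.380.
Pooling payoff: 0.47 × 2984 + 0.53 × 961 = 1911.81.
Difference: 2214.380 − 1911.81 = 302.57, i.e. 302.6 to one decimal place.
The low-risk type prefers to separate.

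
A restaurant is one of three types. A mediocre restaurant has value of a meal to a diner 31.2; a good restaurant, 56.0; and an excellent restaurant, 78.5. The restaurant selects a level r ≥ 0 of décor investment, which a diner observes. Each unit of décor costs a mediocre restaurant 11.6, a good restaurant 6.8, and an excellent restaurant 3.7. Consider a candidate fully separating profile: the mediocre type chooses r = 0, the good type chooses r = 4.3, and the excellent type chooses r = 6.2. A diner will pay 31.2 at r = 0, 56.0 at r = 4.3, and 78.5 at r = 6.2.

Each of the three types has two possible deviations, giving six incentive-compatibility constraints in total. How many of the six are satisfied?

4

Good (own payoff 56.0 − 6.8×4.3 = 26.76): to r=0 gives 31.2 → profitable ✗; to r=6.2 gives 78.5 − 6.8×6.2 = 36.34 → profitable ✗.
Excellent (own payoff 78.5 − 3.7×6.2 = 55.56): to r=0 gives 31.2 → no gain ✓; to r=4.3 gives 56.0 − 3.7×4.3 = 40.09 → no gain ✓.
Mediocre (own payoff 31.2): to r=4.3 gives 56.0 − 11.6×4.3 = 6.12 → no gain ✓; to r=6.2 gives 78.5 − 11.6×6.2 = 6.58 → no gain ✓.
4 of the 6 constraints hold; not an equilibrium.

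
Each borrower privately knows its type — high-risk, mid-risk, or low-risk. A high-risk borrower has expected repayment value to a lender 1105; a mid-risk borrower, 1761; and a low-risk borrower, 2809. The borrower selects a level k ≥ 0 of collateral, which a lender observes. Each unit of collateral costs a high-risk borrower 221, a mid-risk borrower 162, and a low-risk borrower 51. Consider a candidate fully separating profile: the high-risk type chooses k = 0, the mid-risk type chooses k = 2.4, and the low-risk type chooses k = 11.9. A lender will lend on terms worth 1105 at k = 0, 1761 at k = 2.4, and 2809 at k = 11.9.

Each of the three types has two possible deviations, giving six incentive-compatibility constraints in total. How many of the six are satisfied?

5

Low-risk (own payoff 2809 − 51×11.9 = 2202.1): to k=0 gives 1105 → no gain ✓; to k=2.4 gives 1761 − 51×2.4 = 1638.6 → no gain ✓.
Mid-risk (own payoff 1761 − 162×2.4 = 1372.2): to k=0 gives 1105 → no gain ✓; to k=11.9 gives 2809 − 162×11.9 = 881.2 → no gain ✓.
High-risk (own payoff 1105): to k=2.4 gives 1761 − 221×2.4 = 1230.6 → profitable ✗; to k=11.9 gives 2809 − 221×11.9 = 179.1 → no gain ✓.
5 of the 6 constraints hold; not an equilibrium.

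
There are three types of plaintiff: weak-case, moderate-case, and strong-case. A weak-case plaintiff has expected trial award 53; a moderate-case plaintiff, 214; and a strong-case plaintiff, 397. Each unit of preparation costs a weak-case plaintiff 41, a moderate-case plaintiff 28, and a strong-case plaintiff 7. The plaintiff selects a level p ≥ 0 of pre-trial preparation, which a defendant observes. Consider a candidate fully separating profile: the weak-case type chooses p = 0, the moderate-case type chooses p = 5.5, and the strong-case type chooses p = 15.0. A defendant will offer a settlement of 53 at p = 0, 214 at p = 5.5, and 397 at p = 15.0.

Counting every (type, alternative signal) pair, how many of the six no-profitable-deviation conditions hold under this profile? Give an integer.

Strong-case (own payoff 397 − 7×15.0 = 292): to p=0 gives 53 → no gain ✓; to p=5.5 gives 214 − 7×5.5 = 175.5 → no gain ✓.
Weak-case (own payoff 53): to p=5.5 gives 214 − 41×5.5 = -11.5 → no gain ✓; to p=15.0 gives 397 − 41×15.0 = -218 → no gain ✓.
Moderate-case (own payoff 214 − 28×5.5 = 60): to p=0 gives 53 → no gain ✓; to p=15.0 gives 397 − 28×15.0 = -23 → no gain ✓.
6 of the 6 constraints hold; this profile is a separating equilibrium.

6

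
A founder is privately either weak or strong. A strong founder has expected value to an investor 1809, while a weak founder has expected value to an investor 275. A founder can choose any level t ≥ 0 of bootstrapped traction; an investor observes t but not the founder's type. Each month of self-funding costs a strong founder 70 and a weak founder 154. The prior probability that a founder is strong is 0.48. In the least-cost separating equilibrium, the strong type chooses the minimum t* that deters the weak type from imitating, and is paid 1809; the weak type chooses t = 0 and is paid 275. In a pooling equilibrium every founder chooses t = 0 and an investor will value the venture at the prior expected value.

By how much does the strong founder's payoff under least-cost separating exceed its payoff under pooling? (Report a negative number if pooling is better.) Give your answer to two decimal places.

100.41

Least-cost separating signal: t* solves 275 = 1809 − 154·t*, so t* = (1809 − 275)/154 ≈ 9.9610.
Strong type's separating payoff: 1809 − 70 × t* = 1809 − 70 × (1809 − 275)/154 = 1809 − 107380/154 ≈ 1111.7273.
Pooling payoff: 0.48 × 1809 + 0.52 × 275 = 1011.32.
Difference: 1111.7273 − 1011.32 = 100.4073, i.e. 100.41 to two decimal places.
The strong type prefers to separate.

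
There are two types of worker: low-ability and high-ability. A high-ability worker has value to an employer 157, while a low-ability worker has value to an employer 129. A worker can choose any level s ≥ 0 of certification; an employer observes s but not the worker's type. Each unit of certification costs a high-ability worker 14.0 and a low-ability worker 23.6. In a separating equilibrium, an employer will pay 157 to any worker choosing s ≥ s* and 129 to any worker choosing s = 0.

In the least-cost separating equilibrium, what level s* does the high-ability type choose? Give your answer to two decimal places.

1.19

A low-ability worker choosing s = 0 receives 129.
Imitating at s* instead would pay 157 at cost 23.6·s*, netting 157 − 23.6·s*.
Indifference: 129 = 157 − 23.6·s*, so s* = (157 − 129) / 23.6 ≈ 1.19.
This is the low-ability type's binding incentive-compatibility constraint; any s ≥ 1.19 sustains separation on that side.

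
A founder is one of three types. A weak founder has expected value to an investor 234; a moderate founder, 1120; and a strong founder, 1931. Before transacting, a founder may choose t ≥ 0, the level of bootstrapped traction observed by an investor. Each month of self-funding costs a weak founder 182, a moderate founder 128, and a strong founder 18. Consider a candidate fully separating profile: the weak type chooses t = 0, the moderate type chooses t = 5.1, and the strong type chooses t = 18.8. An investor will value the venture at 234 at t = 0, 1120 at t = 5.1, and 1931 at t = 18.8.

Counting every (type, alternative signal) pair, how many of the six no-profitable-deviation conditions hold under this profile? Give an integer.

6

Strong (own payoff 1931 − 18×18.8 = 1592.6): to t=0 gives 234 → no gain ✓; to t=5.1 gives 1120 − 18×5.1 = 1028.2 → no gain ✓.
Weak (own payoff 234): to t=5.1 gives 1120 − 182×5.1 = 191.8 → no gain ✓; to t=18.8 gives 1931 − 182×18.8 = -1490.6 → no gain ✓.
Moderate (own payoff 1120 − 128×5.1 = 467.2): to t=0 gives 234 → no gain ✓; to t=18.8 gives 1931 − 128×18.8 = -475.4 → no gain ✓.
6 of the 6 constraints hold; this profile is a separating equilibrium.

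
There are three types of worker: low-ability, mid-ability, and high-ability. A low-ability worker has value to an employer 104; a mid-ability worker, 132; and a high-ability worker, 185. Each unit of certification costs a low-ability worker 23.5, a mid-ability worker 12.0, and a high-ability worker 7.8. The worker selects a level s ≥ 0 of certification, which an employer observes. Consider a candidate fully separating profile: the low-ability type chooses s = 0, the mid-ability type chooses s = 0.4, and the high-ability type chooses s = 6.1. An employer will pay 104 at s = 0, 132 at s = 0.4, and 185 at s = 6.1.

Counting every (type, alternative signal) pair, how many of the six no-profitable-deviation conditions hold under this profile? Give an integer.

5

High-ability (own payoff 185 − 7.8×6.1 = 137.42): to s=0 gives 104 → no gain ✓; to s=0.4 gives 132 − 7.8×0.4 = 128.88 → no gain ✓.
Low-ability (own payoff 104): to s=0.4 gives 132 − 23.5×0.4 = 122.6 → profitable ✗; to s=6.1 gives 185 − 23.5×6.1 = 41.65 → no gain ✓.
Mid-ability (own payoff 132 − 12.0×0.4 = 127.2): to s=0 gives 104 → no gain ✓; to s=6.1 gives 185 − 12.0×6.1 = 111.8 → no gain ✓.
5 of the 6 constraints hold; not an equilibrium.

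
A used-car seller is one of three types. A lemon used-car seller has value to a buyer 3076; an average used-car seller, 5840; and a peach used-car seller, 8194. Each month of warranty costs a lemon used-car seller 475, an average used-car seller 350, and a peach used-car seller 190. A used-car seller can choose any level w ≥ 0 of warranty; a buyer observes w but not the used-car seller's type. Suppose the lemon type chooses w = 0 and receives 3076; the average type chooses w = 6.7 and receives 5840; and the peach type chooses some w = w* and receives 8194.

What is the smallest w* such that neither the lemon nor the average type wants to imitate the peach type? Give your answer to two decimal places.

13.43

Lemon type (on-path payoff 3076) won't mimic when 3076 ≥ 8194 − 475·w*, i.e. w* ≥ 10.77.
Average type (on-path payoff 5840 − 350×6.7 = 3495) won't mimic when 3495 ≥ 8194 − 350·w*, i.e. w* ≥ 13.43.
Both must hold, so w* = max(10.77, 13.43) = 13.43. The average type's constraint binds.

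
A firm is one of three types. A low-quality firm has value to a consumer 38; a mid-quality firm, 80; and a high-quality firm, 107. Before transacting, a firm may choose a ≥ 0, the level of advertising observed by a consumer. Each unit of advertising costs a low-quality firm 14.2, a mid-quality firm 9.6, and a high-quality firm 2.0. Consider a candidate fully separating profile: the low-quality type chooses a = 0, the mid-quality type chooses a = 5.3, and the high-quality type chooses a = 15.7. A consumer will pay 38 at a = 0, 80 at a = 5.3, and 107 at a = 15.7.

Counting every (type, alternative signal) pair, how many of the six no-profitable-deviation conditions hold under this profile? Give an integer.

Mid-quality (own payoff 80 − 9.6×5.3 = 29.12): to a=0 gives 38 → profitable ✗; to a=15.7 gives 107 − 9.6×15.7 = -43.72 → no gain ✓.
High-quality (own payoff 107 − 2.0×15.7 = 75.6): to a=0 gives 38 → no gain ✓; to a=5.3 gives 80 − 2.0×5.3 = 69.4 → no gain ✓.
Low-quality (own payoff 38): to a=5.3 gives 80 − 14.2×5.3 = 4.74 → no gain ✓; to a=15.7 gives 107 − 14.2×15.7 = -115.94 → no gain ✓.
5 of the 6 constraints hold; not an equilibrium.

5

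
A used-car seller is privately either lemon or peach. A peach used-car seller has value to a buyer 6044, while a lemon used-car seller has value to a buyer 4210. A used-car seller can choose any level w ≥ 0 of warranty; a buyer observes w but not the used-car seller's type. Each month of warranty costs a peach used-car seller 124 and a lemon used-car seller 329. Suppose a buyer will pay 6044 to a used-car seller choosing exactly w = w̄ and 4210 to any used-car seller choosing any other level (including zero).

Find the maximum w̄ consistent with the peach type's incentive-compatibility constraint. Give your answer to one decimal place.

Choosing w̄ yields the peach type 6044 − 124·w̄; choosing zero yields 4210.
The peach type is indifferent at 6044 − 124·w̄ = 4210, i.e. w̄ = (6044 − 4210) / 124 ≈ 14.8.
For any w̄ above 14.8 the peach type would rather pool at zero, so separation collapses.

14.8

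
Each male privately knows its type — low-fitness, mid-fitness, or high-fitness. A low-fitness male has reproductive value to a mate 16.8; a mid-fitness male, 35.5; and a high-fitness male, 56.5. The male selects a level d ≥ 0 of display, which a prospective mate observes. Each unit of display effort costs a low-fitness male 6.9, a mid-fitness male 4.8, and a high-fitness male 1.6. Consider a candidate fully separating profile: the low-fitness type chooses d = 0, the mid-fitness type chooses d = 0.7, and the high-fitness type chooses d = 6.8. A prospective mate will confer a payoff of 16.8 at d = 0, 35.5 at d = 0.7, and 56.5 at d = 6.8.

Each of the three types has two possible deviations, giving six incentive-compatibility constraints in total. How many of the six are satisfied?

Low-fitness (own payoff 16.8): to d=0.7 gives 35.5 − 6.9×0.7 = 30.67 → profitable ✗; to d=6.8 gives 56.5 − 6.9×6.8 = 9.58 → no gain ✓.
High-fitness (own payoff 56.5 − 1.6×6.8 = 45.62): to d=0 gives 16.8 → no gain ✓; to d=0.7 gives 35.5 − 1.6×0.7 = 34.38 → no gain ✓.
Mid-fitness (own payoff 35.5 − 4.8×0.7 = 32.14): to d=0 gives 16.8 → no gain ✓; to d=6.8 gives 56.5 − 4.8×6.8 = 23.86 → no gain ✓.
5 of the 6 constraints hold; not an equilibrium.

5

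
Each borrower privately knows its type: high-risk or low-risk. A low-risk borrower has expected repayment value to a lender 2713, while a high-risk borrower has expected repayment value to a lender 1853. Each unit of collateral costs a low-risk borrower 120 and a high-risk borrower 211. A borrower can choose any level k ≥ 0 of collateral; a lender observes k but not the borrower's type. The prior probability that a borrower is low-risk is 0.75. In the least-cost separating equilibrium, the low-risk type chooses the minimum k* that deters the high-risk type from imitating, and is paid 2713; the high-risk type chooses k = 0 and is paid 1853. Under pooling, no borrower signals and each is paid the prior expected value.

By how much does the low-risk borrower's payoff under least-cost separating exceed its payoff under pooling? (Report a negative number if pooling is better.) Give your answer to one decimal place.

-274.1

Least-cost separating signal: k* solves 1853 = 2713 − 211·k*, so k* = (2713 − 1853)/211 ≈ 4.0758.
Low-risk type's separating payoff: 2713 − 120 × k* = 2713 − 120 × (2713 − 1853)/211 = 2713 − 103200/211 ≈ 2223.900.
Pooling payoff: 0.75 × 2713 + 0.25 × 1853 = 2498.
Difference: 2223.900 − 2498 = -274.1.
The low-risk type would prefer the pooling outcome.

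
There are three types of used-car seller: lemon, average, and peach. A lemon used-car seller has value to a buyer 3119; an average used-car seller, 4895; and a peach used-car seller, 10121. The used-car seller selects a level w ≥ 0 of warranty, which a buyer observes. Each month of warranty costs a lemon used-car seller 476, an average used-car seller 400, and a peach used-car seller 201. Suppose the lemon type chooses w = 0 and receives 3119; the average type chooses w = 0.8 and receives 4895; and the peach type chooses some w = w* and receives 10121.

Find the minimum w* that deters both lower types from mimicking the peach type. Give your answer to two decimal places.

Average type (on-path payoff 4895 − 400×0.8 = 4575) won't mimic when 4575 ≥ 10121 − 400·w*, i.e. w* ≥ 13.87.
Lemon type (on-path payoff 3119) won't mimic when 3119 ≥ 10121 − 476·w*, i.e. w* ≥ 14.71.
Both must hold, so w* = max(14.71, 13.87) = 14.71. The lemon type's constraint binds.

14.71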